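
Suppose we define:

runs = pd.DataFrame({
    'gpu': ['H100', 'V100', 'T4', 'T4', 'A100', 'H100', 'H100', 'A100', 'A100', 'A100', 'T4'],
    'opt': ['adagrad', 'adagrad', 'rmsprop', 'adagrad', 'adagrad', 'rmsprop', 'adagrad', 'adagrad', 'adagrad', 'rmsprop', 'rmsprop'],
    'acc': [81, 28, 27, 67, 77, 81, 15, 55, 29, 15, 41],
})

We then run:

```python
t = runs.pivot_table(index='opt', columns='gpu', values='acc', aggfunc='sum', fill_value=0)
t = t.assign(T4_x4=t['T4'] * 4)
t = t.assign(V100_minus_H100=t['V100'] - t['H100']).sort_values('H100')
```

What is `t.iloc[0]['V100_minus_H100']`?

-81

pivot: rows=opt, cols=gpu, sum(acc):
gpu      A100  H100  T4  V100
opt                          
adagrad   161    96  67    28
rmsprop    15    81  68     0
add column T4_x4 = t['T4'] * 4:
gpu      A100  H100  T4  V100  T4_x4
opt                                 
adagrad   161    96  67    28    268
rmsprop    15    81  68     0    272
add column V100_minus_H100 = t['V100'] - t['H100']:
gpu      A100  H100  T4  V100  T4_x4  V100_minus_H100
opt                                                  
adagrad   161    96  67    28    268              -68
rmsprop    15    81  68     0    272              -81
sort by H100:
gpu      A100  H100  T4  V100  T4_x4  V100_minus_H100
opt                                                  
rmsprop    15    81  68     0    272              -81
adagrad   161    96  67    28    268              -68
value at position 0, column 'V100_minus_H100' → -81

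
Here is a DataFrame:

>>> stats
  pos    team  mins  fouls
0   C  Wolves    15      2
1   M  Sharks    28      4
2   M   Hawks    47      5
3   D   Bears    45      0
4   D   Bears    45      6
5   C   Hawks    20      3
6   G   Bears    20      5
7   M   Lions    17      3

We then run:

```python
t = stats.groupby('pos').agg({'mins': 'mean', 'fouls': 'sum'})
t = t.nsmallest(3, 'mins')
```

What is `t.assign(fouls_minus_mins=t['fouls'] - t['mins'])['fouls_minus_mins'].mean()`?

-15.3888888889

group by pos: mean(mins), sum(fouls):
          mins  fouls
pos                  
C    17.500000      5
D    45.000000      6
G    20.000000      5
M    30.666667     12
take 3 rows with smallest mins:
          mins  fouls
pos                  
C    17.500000      5
G    20.000000      5
M    30.666667     12
add column fouls_minus_mins = t['fouls'] - t['mins']:
          mins  fouls  fouls_minus_mins
pos                                    
C    17.500000      5        -12.500000
G    20.000000      5        -15.000000
M    30.666667     12        -18.666667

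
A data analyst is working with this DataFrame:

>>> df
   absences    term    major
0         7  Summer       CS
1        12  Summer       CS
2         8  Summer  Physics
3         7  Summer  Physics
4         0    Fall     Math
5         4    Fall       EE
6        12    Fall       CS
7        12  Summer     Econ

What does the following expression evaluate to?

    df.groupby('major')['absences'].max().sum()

36

group by major, max of absences:
major
CS         12
EE          4
Econ       12
Math        0
Physics     8
Name: absences, dtype: int64
Hence 36.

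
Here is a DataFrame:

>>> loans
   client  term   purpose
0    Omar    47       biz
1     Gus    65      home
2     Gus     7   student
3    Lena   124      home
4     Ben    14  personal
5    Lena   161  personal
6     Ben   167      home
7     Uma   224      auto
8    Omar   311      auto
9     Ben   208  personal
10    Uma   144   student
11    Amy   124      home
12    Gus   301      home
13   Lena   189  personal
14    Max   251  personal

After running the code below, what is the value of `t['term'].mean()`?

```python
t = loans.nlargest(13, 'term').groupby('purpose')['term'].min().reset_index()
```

128.2

take 13 rows with largest term:
   client  term   purpose
8    Omar   311      auto
12    Gus   301      home
14    Max   251  personal
7     Uma   224      auto
9     Ben   208  personal
13   Lena   189  personal
6     Ben   167      home
5    Lena   161  personal
10    Uma   144   student
3    Lena   124      home
11    Amy   124      home
1     Gus    65      home
0    Omar    47       biz
group by purpose, min of term:
purpose
auto        224
biz          47
home         65
personal    161
student     144
Name: term, dtype: int64
reset_index():
    purpose  term
0      auto   224
1       biz    47
2      home    65
3  personal   161
4   student   144
Then the mean of column 'term': 128.2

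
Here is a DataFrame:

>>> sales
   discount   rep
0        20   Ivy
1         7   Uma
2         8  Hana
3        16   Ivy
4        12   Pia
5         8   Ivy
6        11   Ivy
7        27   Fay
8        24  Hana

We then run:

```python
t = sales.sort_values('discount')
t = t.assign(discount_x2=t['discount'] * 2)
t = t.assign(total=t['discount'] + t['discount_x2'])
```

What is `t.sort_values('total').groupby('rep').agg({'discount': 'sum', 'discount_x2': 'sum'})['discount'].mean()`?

sort by discount:
   discount   rep
1         7   Uma
2         8  Hana
5         8   Ivy
6        11   Ivy
4        12   Pia
3        16   Ivy
0        20   Ivy
8        24  Hana
7        27   Fay
add column discount_x2 = t['discount'] * 2:
   discount   rep  discount_x2
1         7   Uma           14
2         8  Hana           16
5         8   Ivy           16
6        11   Ivy           22
4        12   Pia           24
3        16   Ivy           32
0        20   Ivy           40
8        24  Hana           48
7        27   Fay           54
add column total = t['discount'] + t['discount_x2']:
   discount   rep  discount_x2  total
1         7   Uma           14     21
2         8  Hana           16     24
5         8   Ivy           16     24
6        11   Ivy           22     33
4        12   Pia           24     36
3        16   Ivy           32     48
0        20   Ivy           40     60
8        24  Hana           48     72
7        27   Fay           54     81
sort by total:
   discount   rep  discount_x2  total
1         7   Uma           14     21
2         8  Hana           16     24
5         8   Ivy           16     24
6        11   Ivy           22     33
4        12   Pia           24     36
3        16   Ivy           32     48
0        20   Ivy           40     60
8        24  Hana           48     72
7        27   Fay           54     81
group by rep: sum(discount), sum(discount_x2):
      discount  discount_x2
rep                        
Fay         27           54
Hana        32           64
Ivy         55          110
Pia         12           24
Uma          7           14
The mean of column 'discount' is 26.6.

26.6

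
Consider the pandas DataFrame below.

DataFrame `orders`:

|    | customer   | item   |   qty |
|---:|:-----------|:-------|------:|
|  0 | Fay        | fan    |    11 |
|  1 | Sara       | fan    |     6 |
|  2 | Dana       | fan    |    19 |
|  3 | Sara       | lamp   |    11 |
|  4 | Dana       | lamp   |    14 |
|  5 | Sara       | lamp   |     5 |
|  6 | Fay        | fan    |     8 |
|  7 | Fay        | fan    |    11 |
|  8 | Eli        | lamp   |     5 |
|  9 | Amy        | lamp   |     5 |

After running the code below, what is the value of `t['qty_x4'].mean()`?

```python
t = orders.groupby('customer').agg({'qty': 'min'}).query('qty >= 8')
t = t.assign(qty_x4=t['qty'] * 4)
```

44.0

group by customer, min of qty:
          qty
customer     
Amy         5
Dana       14
Eli         5
Fay         8
Sara        5
filter rows where qty >= 8:
          qty
customer     
Dana       14
Fay         8
add column qty_x4 = t['qty'] * 4:
          qty  qty_x4
customer             
Dana       14      56
Fay         8      32
Hence 44.0.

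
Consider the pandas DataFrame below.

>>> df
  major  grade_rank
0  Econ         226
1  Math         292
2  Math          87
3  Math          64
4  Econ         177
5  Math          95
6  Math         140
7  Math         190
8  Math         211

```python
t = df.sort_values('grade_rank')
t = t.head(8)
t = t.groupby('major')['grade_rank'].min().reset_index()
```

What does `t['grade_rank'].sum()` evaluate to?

241

sort by grade_rank:
  major  grade_rank
3  Math          64
2  Math          87
5  Math          95
6  Math         140
4  Econ         177
7  Math         190
8  Math         211
0  Econ         226
1  Math         292
take first 8 rows:
  major  grade_rank
3  Math          64
2  Math          87
5  Math          95
6  Math         140
4  Econ         177
7  Math         190
8  Math         211
0  Econ         226
group by major, min of grade_rank:
major
Econ    177
Math     64
Name: grade_rank, dtype: int64
reset_index():
  major  grade_rank
0  Econ         177
1  Math          64
Taking the sum of column 'grade_rank' gives 241.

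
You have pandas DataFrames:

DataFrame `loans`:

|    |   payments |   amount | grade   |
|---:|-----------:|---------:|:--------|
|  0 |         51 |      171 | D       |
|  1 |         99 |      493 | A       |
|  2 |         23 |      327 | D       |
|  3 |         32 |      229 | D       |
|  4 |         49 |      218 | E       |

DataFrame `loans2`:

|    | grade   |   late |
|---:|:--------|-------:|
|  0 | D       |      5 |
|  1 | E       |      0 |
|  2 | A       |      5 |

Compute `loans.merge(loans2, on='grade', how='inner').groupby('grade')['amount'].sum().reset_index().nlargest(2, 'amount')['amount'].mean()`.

610.0

merge on 'grade' (how='inner') → 5 rows:
   payments  amount grade  late
0        51     171     D     5
1        99     493     A     5
2        23     327     D     5
3        32     229     D     5
4        49     218     E     0
group by grade, sum of amount:
grade
A    493
D    727
E    218
Name: amount, dtype: int64
reset_index():
  grade  amount
0     A     493
1     D     727
2     E     218
take 2 rows with largest amount:
  grade  amount
1     D     727
0     A     493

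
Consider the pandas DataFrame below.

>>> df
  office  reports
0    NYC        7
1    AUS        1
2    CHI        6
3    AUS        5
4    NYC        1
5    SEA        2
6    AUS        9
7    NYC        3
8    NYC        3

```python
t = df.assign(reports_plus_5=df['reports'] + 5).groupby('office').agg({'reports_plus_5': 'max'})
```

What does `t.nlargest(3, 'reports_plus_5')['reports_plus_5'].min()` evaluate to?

add column reports_plus_5 = df['reports'] + 5:
  office  reports  reports_plus_5
0    NYC        7              12
1    AUS        1               6
2    CHI        6              11
3    AUS        5              10
4    NYC        1               6
5    SEA        2               7
6    AUS        9              14
7    NYC        3               8
8    NYC        3               8
group by office, max of reports_plus_5:
        reports_plus_5
office                
AUS                 14
CHI                 11
NYC                 12
SEA                  7
take 3 rows with largest reports_plus_5:
        reports_plus_5
office                
AUS                 14
NYC                 12
CHI                 11

11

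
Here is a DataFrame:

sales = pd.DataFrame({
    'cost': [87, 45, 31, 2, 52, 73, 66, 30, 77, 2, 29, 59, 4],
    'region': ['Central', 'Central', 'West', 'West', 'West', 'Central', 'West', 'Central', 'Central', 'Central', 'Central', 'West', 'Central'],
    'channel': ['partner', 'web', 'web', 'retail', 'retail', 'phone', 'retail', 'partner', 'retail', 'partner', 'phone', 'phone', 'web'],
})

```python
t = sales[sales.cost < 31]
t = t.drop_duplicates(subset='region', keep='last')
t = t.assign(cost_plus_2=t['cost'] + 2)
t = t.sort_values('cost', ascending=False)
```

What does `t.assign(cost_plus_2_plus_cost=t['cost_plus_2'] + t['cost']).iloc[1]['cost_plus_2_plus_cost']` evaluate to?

filter rows where cost < 31:
    cost   region  channel
3      2     West   retail
7     30  Central  partner
9      2  Central  partner
10    29  Central    phone
12     4  Central      web
drop duplicate region (keep=last):
    cost   region channel
3      2     West  retail
12     4  Central     web
add column cost_plus_2 = t['cost'] + 2:
    cost   region channel  cost_plus_2
3      2     West  retail            4
12     4  Central     web            6
sort by cost descending:
    cost   region channel  cost_plus_2
12     4  Central     web            6
3      2     West  retail            4
add column cost_plus_2_plus_cost = t['cost_plus_2'] + t['cost']:
    cost   region channel  cost_plus_2  cost_plus_2_plus_cost
12     4  Central     web            6                     10
3      2     West  retail            4                      6
The value at position 1, column 'cost_plus_2_plus_cost' is 6.

6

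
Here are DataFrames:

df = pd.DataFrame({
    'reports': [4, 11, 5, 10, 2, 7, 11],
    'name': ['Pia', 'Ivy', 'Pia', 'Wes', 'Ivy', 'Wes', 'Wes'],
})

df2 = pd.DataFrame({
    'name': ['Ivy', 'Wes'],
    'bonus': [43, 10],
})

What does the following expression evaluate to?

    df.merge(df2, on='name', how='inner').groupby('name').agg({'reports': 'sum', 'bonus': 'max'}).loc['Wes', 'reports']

merge on 'name' (how='inner') → 5 rows:
   reports name  bonus
0       11  Ivy     43
1       10  Wes     10
2        2  Ivy     43
3        7  Wes     10
4       11  Wes     10
group by name: sum(reports), max(bonus):
      reports  bonus
name                
Ivy        13     43
Wes        28     10

28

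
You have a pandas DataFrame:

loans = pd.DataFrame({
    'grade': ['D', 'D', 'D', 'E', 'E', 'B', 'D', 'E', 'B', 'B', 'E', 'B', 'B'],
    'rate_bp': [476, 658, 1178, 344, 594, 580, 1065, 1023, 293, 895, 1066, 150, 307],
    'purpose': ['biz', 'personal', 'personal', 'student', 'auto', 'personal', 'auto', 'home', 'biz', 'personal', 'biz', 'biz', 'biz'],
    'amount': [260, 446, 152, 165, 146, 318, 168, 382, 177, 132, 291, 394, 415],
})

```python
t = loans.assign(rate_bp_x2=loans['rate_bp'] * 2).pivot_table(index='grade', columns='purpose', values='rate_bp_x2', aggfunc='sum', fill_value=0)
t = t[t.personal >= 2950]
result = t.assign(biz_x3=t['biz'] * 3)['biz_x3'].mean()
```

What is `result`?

3678.0

add column rate_bp_x2 = loans['rate_bp'] * 2:
   grade  rate_bp   purpose  amount  rate_bp_x2
0      D      476       biz     260         952
1      D      658  personal     446        1316
2      D     1178  personal     152        2356
3      E      344   student     165         688
4      E      594      auto     146        1188
5      B      580  personal     318        1160
6      D     1065      auto     168        2130
7      E     1023      home     382        2046
8      B      293       biz     177         586
9      B      895  personal     132        1790
10     E     1066       biz     291        2132
11     B      150       biz     394         300
12     B      307       biz     415         614
pivot: rows=grade, cols=purpose, sum(rate_bp_x2):
purpose  auto   biz  home  personal  student
grade                                       
B           0  1500     0      2950        0
D        2130   952     0      3672        0
E        1188  2132  2046         0      688
filter rows where personal >= 2950:
purpose  auto   biz  home  personal  student
grade                                       
B           0  1500     0      2950        0
D        2130   952     0      3672        0
add column biz_x3 = t['biz'] * 3:
purpose  auto   biz  home  personal  student  biz_x3
grade                                               
B           0  1500     0      2950        0    4500
D        2130   952     0      3672        0    2856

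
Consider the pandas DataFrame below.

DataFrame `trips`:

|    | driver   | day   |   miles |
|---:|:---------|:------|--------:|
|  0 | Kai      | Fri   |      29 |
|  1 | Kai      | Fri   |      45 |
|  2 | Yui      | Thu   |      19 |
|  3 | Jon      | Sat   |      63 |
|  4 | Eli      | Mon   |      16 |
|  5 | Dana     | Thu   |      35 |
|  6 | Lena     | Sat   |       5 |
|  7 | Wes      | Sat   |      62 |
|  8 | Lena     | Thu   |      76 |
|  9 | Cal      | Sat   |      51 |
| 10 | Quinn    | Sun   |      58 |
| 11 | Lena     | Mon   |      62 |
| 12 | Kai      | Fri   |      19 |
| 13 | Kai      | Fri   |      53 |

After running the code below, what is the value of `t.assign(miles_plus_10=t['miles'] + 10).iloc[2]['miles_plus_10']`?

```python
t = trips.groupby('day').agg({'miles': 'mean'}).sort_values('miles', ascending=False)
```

53.3333333333

group by day, mean of miles:
         miles
day           
Fri  36.500000
Mon  39.000000
Sat  45.250000
Sun  58.000000
Thu  43.333333
sort by miles descending:
         miles
day           
Sun  58.000000
Sat  45.250000
Thu  43.333333
Mon  39.000000
Fri  36.500000
add column miles_plus_10 = t['miles'] + 10:
         miles  miles_plus_10
day                          
Sun  58.000000      68.000000
Sat  45.250000      55.250000
Thu  43.333333      53.333333
Mon  39.000000      49.000000
Fri  36.500000      46.500000
Finally, value at position 2, column 'miles_plus_10' = 53.3333333333.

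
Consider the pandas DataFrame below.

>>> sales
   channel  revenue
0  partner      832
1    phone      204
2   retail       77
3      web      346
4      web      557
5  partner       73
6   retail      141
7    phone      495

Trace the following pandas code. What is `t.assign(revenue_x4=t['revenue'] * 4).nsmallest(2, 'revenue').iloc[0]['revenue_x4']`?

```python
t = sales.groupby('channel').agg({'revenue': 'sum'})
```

group by channel, sum of revenue:
         revenue
channel         
partner      905
phone        699
retail       218
web          903
add column revenue_x4 = t['revenue'] * 4:
         revenue  revenue_x4
channel                     
partner      905        3620
phone        699        2796
retail       218         872
web          903        3612
take 2 rows with smallest revenue:
         revenue  revenue_x4
channel                     
retail       218         872
phone        699        2796
Hence 872.

872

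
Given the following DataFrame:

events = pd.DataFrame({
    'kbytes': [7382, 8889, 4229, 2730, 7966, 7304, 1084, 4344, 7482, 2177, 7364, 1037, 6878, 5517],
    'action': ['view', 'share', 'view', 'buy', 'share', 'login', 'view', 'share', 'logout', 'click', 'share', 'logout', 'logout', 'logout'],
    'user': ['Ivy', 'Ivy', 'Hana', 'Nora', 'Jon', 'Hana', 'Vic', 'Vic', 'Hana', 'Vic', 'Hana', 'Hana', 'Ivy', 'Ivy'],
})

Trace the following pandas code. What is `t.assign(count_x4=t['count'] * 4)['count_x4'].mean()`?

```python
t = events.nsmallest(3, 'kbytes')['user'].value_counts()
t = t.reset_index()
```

take 3 rows with smallest kbytes:
    kbytes  action  user
11    1037  logout  Hana
6     1084    view   Vic
9     2177   click   Vic
value_counts of user:
user
Vic     2
Hana    1
Name: count, dtype: int64
reset_index():
   user  count
0   Vic      2
1  Hana      1
add column count_x4 = t['count'] * 4:
   user  count  count_x4
0   Vic      2         8
1  Hana      1         4
Finally, mean of column 'count_x4' = 6.0.

6.0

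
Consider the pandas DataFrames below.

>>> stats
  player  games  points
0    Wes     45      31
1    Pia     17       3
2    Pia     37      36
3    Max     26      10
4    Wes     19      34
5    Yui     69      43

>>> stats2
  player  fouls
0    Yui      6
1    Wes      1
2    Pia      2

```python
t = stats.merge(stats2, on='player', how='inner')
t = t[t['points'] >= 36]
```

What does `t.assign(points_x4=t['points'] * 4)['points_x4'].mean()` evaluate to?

merge on 'player' (how='inner') → 5 rows:
  player  games  points  fouls
0    Wes     45      31      1
1    Pia     17       3      2
2    Pia     37      36      2
3    Wes     19      34      1
4    Yui     69      43      6
filter rows where points >= 36:
  player  games  points  fouls
2    Pia     37      36      2
4    Yui     69      43      6
add column points_x4 = t['points'] * 4:
  player  games  points  fouls  points_x4
2    Pia     37      36      2        144
4    Yui     69      43      6        172
So mean() = 158.0.

158.0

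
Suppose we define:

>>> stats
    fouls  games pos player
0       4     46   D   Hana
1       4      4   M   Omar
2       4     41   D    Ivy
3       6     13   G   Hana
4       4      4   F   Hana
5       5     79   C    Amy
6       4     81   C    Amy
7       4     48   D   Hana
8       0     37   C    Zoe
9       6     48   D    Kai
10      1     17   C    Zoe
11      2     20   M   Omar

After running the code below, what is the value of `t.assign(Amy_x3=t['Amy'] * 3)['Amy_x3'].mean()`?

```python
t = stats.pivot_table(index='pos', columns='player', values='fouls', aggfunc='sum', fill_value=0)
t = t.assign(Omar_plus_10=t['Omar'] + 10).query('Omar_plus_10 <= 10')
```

6.75

pivot: rows=pos, cols=player, sum(fouls):
player  Amy  Hana  Ivy  Kai  Omar  Zoe
pos                                   
C         9     0    0    0     0    1
D         0     8    4    6     0    0
F         0     4    0    0     0    0
G         0     6    0    0     0    0
M         0     0    0    0     6    0
add column Omar_plus_10 = t['Omar'] + 10:
player  Amy  Hana  Ivy  Kai  Omar  Zoe  Omar_plus_10
pos                                                 
C         9     0    0    0     0    1            10
D         0     8    4    6     0    0            10
F         0     4    0    0     0    0            10
G         0     6    0    0     0    0            10
M         0     0    0    0     6    0            16
filter rows where Omar_plus_10 <= 10:
player  Amy  Hana  Ivy  Kai  Omar  Zoe  Omar_plus_10
pos                                                 
C         9     0    0    0     0    1            10
D         0     8    4    6     0    0            10
F         0     4    0    0     0    0            10
G         0     6    0    0     0    0            10
add column Amy_x3 = t['Amy'] * 3:
player  Amy  Hana  Ivy  Kai  Omar  Zoe  Omar_plus_10  Amy_x3
pos                                                         
C         9     0    0    0     0    1            10      27
D         0     8    4    6     0    0            10       0
F         0     4    0    0     0    0            10       0
G         0     6    0    0     0    0            10       0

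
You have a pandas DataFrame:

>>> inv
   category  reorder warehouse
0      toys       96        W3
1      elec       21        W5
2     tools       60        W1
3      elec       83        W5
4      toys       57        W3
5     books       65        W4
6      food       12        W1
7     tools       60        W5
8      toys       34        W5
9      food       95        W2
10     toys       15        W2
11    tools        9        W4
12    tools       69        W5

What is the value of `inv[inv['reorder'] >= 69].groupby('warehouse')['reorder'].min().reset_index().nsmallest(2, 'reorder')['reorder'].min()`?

filter rows where reorder >= 69:
   category  reorder warehouse
0      toys       96        W3
3      elec       83        W5
9      food       95        W2
12    tools       69        W5
group by warehouse, min of reorder:
warehouse
W2    95
W3    96
W5    69
Name: reorder, dtype: int64
reset_index():
  warehouse  reorder
0        W2       95
1        W3       96
2        W5       69
take 2 rows with smallest reorder:
  warehouse  reorder
2        W5       69
0        W2       95

69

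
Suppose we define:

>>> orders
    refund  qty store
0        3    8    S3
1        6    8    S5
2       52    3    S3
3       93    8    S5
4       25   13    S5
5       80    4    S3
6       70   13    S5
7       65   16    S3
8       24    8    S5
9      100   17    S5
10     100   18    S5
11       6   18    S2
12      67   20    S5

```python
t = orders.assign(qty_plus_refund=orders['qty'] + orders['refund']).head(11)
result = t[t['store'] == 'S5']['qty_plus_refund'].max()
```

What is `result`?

add column qty_plus_refund = orders['qty'] + orders['refund']:
    refund  qty store  qty_plus_refund
0        3    8    S3               11
1        6    8    S5               14
2       52    3    S3               55
3       93    8    S5              101
4       25   13    S5               38
5       80    4    S3               84
6       70   13    S5               83
7       65   16    S3               81
8       24    8    S5               32
9      100   17    S5              117
10     100   18    S5              118
11       6   18    S2               24
12      67   20    S5               87
take first 11 rows:
    refund  qty store  qty_plus_refund
0        3    8    S3               11
1        6    8    S5               14
2       52    3    S3               55
3       93    8    S5              101
4       25   13    S5               38
5       80    4    S3               84
6       70   13    S5               83
7       65   16    S3               81
8       24    8    S5               32
9      100   17    S5              117
10     100   18    S5              118
filter rows where store == 'S5':
    refund  qty store  qty_plus_refund
1        6    8    S5               14
3       93    8    S5              101
4       25   13    S5               38
6       70   13    S5               83
8       24    8    S5               32
9      100   17    S5              117
10     100   18    S5              118
Hence 118.

118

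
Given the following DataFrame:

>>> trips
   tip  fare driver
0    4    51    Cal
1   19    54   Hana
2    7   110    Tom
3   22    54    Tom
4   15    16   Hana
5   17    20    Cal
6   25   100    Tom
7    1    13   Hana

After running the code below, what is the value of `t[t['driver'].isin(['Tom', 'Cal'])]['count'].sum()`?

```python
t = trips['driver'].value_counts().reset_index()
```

value_counts of driver:
driver
Hana    3
Tom     3
Cal     2
Name: count, dtype: int64
reset_index():
  driver  count
0   Hana      3
1    Tom      3
2    Cal      2
filter rows where driver in ['Tom', 'Cal']:
  driver  count
1    Tom      3
2    Cal      2
Then the sum of column 'count': 5

5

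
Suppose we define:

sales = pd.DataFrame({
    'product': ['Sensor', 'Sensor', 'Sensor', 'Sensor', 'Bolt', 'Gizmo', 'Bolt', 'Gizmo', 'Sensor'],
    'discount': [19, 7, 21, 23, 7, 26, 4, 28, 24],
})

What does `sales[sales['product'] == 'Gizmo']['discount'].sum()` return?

54

filter rows where product == 'Gizmo':
  product  discount
5   Gizmo        26
7   Gizmo        28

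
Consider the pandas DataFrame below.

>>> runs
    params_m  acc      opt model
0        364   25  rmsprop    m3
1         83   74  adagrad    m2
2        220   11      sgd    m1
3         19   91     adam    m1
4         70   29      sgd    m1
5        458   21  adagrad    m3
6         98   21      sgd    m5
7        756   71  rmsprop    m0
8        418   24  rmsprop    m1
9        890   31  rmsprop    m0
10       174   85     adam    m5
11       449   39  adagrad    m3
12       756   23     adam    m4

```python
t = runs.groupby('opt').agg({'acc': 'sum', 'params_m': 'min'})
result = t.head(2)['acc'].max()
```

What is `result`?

199

group by opt: sum(acc), min(params_m):
         acc  params_m
opt                   
adagrad  134        83
adam     199        19
rmsprop  151       364
sgd       61        70
take first 2 rows:
         acc  params_m
opt                   
adagrad  134        83
adam     199        19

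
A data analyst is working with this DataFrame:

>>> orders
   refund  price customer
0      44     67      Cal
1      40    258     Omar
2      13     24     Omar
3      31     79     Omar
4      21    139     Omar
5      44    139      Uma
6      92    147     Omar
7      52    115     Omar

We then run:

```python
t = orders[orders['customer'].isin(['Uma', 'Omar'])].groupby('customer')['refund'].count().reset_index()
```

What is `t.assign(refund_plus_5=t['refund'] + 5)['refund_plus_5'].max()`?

11

filter rows where customer in ['Uma', 'Omar']:
   refund  price customer
1      40    258     Omar
2      13     24     Omar
3      31     79     Omar
4      21    139     Omar
5      44    139      Uma
6      92    147     Omar
7      52    115     Omar
group by customer, count of refund:
customer
Omar    6
Uma     1
Name: refund, dtype: int64
reset_index():
  customer  refund
0     Omar       6
1      Uma       1
add column refund_plus_5 = t['refund'] + 5:
  customer  refund  refund_plus_5
0     Omar       6             11
1      Uma       1              6
Hence 11.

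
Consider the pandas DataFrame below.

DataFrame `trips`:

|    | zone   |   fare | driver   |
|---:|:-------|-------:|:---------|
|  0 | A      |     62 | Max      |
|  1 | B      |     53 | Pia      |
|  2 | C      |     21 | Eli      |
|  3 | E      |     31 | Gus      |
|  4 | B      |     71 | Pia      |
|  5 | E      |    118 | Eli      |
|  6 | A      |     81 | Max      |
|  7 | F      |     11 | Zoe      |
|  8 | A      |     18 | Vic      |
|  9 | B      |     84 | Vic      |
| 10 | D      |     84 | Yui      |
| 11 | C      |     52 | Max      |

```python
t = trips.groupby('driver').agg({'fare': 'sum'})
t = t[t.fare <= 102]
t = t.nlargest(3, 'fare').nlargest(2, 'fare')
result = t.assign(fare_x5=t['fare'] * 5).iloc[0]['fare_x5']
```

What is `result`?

group by driver, sum of fare:
        fare
driver      
Eli      139
Gus       31
Max      195
Pia      124
Vic      102
Yui       84
Zoe       11
filter rows where fare <= 102:
        fare
driver      
Gus       31
Vic      102
Yui       84
Zoe       11
take 3 rows with largest fare:
        fare
driver      
Vic      102
Yui       84
Gus       31
take 2 rows with largest fare:
        fare
driver      
Vic      102
Yui       84
add column fare_x5 = t['fare'] * 5:
        fare  fare_x5
driver               
Vic      102      510
Yui       84      420
value at position 0, column 'fare_x5' → 510

510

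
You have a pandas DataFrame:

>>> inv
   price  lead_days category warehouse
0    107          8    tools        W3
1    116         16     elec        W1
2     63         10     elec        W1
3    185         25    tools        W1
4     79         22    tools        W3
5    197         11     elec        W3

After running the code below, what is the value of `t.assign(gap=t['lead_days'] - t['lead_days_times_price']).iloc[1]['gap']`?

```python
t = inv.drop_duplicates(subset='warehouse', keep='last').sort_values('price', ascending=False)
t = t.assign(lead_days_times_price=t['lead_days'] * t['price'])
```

-4600

drop duplicate warehouse (keep=last):
   price  lead_days category warehouse
3    185         25    tools        W1
5    197         11     elec        W3
sort by price descending:
   price  lead_days category warehouse
5    197         11     elec        W3
3    185         25    tools        W1
add column lead_days_times_price = t['lead_days'] * t['price']:
   price  lead_days category warehouse  lead_days_times_price
5    197         11     elec        W3                   2167
3    185         25    tools        W1                   4625
add column gap = t['lead_days'] - t['lead_days_times_price']:
   price  lead_days category warehouse  lead_days_times_price   gap
5    197         11     elec        W3                   2167 -2156
3    185         25    tools        W1                   4625 -4600
The value at position 1, column 'gap' is -4600.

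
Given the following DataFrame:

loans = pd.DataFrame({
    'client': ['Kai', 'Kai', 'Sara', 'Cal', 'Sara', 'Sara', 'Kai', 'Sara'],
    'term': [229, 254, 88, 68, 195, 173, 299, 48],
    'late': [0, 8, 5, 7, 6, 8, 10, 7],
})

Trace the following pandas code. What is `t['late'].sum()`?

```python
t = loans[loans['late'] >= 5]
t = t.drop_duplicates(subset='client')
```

20

filter rows where late >= 5:
  client  term  late
1    Kai   254     8
2   Sara    88     5
3    Cal    68     7
4   Sara   195     6
5   Sara   173     8
6    Kai   299    10
7   Sara    48     7
drop duplicate client (keep=first):
  client  term  late
1    Kai   254     8
2   Sara    88     5
3    Cal    68     7
Finally, sum of column 'late' = 20.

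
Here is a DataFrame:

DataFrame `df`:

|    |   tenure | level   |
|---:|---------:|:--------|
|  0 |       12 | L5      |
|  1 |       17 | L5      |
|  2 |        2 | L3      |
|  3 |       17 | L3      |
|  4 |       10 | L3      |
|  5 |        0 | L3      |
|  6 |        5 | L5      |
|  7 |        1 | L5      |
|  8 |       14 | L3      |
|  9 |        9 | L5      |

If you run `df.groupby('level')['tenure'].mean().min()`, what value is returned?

8.6

group by level, mean of tenure:
level
L3    8.6
L5    8.8
Name: tenure, dtype: float64
min of the resulting series → 8.6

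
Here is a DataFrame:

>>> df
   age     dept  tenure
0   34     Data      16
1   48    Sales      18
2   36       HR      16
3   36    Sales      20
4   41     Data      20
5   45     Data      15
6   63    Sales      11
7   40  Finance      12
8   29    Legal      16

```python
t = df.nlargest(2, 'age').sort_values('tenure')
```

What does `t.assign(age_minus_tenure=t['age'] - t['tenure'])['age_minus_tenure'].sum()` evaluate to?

82

take 2 rows with largest age:
   age   dept  tenure
6   63  Sales      11
1   48  Sales      18
sort by tenure:
   age   dept  tenure
6   63  Sales      11
1   48  Sales      18
add column age_minus_tenure = t['age'] - t['tenure']:
   age   dept  tenure  age_minus_tenure
6   63  Sales      11                52
1   48  Sales      18                30
Finally, sum of column 'age_minus_tenure' = 82.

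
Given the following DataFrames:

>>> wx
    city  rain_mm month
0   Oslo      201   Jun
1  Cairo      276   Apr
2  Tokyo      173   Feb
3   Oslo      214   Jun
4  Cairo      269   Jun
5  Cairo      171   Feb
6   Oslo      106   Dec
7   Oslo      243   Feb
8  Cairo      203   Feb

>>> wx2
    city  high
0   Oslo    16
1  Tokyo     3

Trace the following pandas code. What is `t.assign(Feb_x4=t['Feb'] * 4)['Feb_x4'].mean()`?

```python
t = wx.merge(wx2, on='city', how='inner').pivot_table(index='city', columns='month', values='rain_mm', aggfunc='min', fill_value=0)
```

merge on 'city' (how='inner') → 5 rows:
    city  rain_mm month  high
0   Oslo      201   Jun    16
1  Tokyo      173   Feb     3
2   Oslo      214   Jun    16
3   Oslo      106   Dec    16
4   Oslo      243   Feb    16
pivot: rows=city, cols=month, min(rain_mm):
month  Dec  Feb  Jun
city                
Oslo   106  243  201
Tokyo    0  173    0
add column Feb_x4 = t['Feb'] * 4:
month  Dec  Feb  Jun  Feb_x4
city                        
Oslo   106  243  201     972
Tokyo    0  173    0     692

832.0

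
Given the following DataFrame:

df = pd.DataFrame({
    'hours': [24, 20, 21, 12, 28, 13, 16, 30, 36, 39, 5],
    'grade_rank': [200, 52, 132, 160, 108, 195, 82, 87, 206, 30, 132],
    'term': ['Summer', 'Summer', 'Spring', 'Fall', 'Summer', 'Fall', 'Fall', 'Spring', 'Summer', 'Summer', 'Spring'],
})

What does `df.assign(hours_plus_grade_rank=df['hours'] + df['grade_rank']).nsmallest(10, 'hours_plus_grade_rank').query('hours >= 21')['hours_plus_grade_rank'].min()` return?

add column hours_plus_grade_rank = df['hours'] + df['grade_rank']:
    hours  grade_rank    term  hours_plus_grade_rank
0      24         200  Summer                    224
1      20          52  Summer                     72
2      21         132  Spring                    153
3      12         160    Fall                    172
4      28         108  Summer                    136
5      13         195    Fall                    208
6      16          82    Fall                     98
7      30          87  Spring                    117
8      36         206  Summer                    242
9      39          30  Summer                     69
10      5         132  Spring                    137
take 10 rows with smallest hours_plus_grade_rank:
    hours  grade_rank    term  hours_plus_grade_rank
9      39          30  Summer                     69
1      20          52  Summer                     72
6      16          82    Fall                     98
7      30          87  Spring                    117
4      28         108  Summer                    136
10      5         132  Spring                    137
2      21         132  Spring                    153
3      12         160    Fall                    172
5      13         195    Fall                    208
0      24         200  Summer                    224
filter rows where hours >= 21:
   hours  grade_rank    term  hours_plus_grade_rank
9     39          30  Summer                     69
7     30          87  Spring                    117
4     28         108  Summer                    136
2     21         132  Spring                    153
0     24         200  Summer                    224

69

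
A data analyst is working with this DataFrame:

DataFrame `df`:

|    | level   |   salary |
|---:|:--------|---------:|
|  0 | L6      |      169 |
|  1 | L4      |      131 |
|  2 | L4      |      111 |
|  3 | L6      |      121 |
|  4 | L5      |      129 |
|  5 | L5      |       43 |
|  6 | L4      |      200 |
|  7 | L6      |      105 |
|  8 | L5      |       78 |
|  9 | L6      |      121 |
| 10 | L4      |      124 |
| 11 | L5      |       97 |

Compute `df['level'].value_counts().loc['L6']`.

4

value_counts of level:
level
L6    4
L4    4
L5    4
Name: count, dtype: int64
So loc['L6'] = 4.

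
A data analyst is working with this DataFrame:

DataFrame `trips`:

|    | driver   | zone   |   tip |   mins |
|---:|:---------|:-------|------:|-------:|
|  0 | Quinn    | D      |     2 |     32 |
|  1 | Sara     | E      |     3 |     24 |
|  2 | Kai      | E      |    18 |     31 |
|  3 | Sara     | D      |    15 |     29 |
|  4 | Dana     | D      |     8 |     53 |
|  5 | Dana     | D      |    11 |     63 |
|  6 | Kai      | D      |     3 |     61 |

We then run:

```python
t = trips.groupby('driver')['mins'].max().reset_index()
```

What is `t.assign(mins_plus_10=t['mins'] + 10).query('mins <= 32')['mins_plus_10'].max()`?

group by driver, max of mins:
driver
Dana     63
Kai      61
Quinn    32
Sara     29
Name: mins, dtype: int64
reset_index():
  driver  mins
0   Dana    63
1    Kai    61
2  Quinn    32
3   Sara    29
add column mins_plus_10 = t['mins'] + 10:
  driver  mins  mins_plus_10
0   Dana    63            73
1    Kai    61            71
2  Quinn    32            42
3   Sara    29            39
filter rows where mins <= 32:
  driver  mins  mins_plus_10
2  Quinn    32            42
3   Sara    29            39
max of column 'mins_plus_10' → 42

42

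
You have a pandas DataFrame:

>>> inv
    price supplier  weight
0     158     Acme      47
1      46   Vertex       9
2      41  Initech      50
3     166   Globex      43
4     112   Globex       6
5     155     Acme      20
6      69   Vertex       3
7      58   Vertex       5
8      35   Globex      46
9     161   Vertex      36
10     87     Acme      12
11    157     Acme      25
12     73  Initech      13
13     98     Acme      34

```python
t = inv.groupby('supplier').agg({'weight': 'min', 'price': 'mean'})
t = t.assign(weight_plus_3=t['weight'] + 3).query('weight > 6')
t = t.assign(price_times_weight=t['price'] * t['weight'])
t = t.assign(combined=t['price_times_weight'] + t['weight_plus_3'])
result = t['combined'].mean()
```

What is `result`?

1172.0

group by supplier: min(weight), mean(price):
          weight       price
supplier                    
Acme          12  131.000000
Globex         6  104.333333
Initech       13   57.000000
Vertex         3   83.500000
add column weight_plus_3 = t['weight'] + 3:
          weight       price  weight_plus_3
supplier                                   
Acme          12  131.000000             15
Globex         6  104.333333              9
Initech       13   57.000000             16
Vertex         3   83.500000              6
filter rows where weight > 6:
          weight  price  weight_plus_3
supplier                              
Acme          12  131.0             15
Initech       13   57.0             16
add column price_times_weight = t['price'] * t['weight']:
          weight  price  weight_plus_3  price_times_weight
supplier                                                  
Acme          12  131.0             15              1572.0
Initech       13   57.0             16               741.0
add column combined = t['price_times_weight'] + t['weight_plus_3']:
          weight  price  weight_plus_3  price_times_weight  combined
supplier                                                            
Acme          12  131.0             15              1572.0    1587.0
Initech       13   57.0             16               741.0     757.0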